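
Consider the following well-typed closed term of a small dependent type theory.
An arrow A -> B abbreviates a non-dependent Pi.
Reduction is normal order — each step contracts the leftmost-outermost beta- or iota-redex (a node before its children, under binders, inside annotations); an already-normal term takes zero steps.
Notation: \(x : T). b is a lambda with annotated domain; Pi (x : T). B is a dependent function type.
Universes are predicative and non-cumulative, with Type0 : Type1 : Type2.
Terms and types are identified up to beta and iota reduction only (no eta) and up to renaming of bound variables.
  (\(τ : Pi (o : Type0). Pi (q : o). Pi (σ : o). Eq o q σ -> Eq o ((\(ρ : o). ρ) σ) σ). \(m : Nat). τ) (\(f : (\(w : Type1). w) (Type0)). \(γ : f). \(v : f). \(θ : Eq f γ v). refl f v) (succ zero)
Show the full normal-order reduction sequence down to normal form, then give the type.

normal-order reduction sequence:
  (\(τ : Pi (o : Type0). Pi (q : o). Pi (σ : o). Eq o q σ -> Eq o ((\(ρ : o). ρ) σ) σ). \(m : Nat). τ) (\(f : (\(w : Type1). w) (Type0)). \(γ : f). \(v : f). \(θ : Eq f γ v). refl f v) (succ zero)
  ~> (\(τ : Nat). \(o : (\(q : Type1). q) (Type0)). \(σ : o). \(ρ : o). \(m : Eq o σ ρ). refl o ρ) (succ zero)
  ~> \(τ : (\(o : Type1). o) (Type0)). \(q : τ). \(σ : τ). \(ρ : Eq τ q σ). refl τ σ
  ~> \(τ : Type0). \(o : τ). \(q : τ). \(σ : Eq τ o q). refl τ q
the term's type:
  Pi (τ : Type0). Pi (o : τ). Pi (q : τ). Eq τ o q -> Eq τ q q


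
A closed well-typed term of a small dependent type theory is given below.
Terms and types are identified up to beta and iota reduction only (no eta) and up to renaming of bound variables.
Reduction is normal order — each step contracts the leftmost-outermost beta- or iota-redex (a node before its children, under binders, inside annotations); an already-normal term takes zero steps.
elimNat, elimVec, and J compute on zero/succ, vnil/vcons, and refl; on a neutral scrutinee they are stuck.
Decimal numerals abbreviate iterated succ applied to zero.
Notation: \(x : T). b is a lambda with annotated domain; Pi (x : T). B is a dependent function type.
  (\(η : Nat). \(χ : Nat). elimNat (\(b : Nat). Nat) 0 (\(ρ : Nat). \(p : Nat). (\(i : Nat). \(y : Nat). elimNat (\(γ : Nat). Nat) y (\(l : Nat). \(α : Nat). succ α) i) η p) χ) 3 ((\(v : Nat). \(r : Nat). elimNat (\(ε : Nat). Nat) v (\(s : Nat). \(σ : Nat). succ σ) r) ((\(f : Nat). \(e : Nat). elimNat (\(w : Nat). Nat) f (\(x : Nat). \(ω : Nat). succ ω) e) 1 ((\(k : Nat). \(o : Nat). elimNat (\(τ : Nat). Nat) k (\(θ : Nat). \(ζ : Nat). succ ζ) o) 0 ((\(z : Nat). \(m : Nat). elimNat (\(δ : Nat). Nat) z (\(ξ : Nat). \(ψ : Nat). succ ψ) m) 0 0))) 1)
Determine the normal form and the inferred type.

normal form:
  6
inferred type:
  Nat


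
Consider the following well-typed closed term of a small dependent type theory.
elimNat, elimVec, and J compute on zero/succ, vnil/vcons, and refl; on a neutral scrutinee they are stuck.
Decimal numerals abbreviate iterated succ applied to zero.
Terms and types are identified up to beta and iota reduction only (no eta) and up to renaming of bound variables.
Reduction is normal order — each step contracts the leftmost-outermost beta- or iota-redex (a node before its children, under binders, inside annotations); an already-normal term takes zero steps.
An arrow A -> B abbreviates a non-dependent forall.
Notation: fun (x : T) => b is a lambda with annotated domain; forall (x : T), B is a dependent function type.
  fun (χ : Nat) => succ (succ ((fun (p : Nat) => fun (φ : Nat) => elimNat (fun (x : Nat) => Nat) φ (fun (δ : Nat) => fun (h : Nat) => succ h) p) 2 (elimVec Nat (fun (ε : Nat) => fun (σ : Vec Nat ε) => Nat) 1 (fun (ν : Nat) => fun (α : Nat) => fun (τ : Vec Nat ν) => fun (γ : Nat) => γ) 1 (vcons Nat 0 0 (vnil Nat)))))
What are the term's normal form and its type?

resulting normal form:
  fun (χ : Nat) => 5
the term's type:
  Nat -> Nat


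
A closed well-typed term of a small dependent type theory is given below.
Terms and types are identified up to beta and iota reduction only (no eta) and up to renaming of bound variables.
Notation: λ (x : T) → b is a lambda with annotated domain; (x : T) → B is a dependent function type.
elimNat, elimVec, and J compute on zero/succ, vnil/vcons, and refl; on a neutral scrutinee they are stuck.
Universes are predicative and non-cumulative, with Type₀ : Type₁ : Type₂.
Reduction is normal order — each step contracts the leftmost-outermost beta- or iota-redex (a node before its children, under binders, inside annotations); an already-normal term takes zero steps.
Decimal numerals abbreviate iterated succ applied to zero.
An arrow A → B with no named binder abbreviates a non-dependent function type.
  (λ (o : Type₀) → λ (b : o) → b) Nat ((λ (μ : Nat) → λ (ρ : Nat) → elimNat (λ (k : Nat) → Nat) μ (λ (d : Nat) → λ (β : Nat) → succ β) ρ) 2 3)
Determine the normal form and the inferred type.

resulting normal form:
  5
type:
  Nat


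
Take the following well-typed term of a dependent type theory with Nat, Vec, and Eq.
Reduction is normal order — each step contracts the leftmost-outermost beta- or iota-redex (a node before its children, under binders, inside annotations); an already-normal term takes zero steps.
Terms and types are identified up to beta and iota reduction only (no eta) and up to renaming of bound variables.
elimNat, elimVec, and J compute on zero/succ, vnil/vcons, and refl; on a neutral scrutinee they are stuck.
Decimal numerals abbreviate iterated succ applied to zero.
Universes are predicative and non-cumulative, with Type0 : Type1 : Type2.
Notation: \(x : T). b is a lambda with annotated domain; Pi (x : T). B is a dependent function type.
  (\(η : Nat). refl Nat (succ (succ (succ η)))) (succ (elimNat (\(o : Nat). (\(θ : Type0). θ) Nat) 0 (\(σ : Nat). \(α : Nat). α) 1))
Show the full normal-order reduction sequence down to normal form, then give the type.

normal-order reduction:
  (\(η : Nat). refl Nat (succ (succ (succ η)))) (succ (elimNat (\(o : Nat). (\(θ : Type0). θ) Nat) 0 (\(σ : Nat). \(α : Nat). α) 1))
  ~> refl Nat (succ (succ (succ (succ (elimNat (\(η : Nat). (\(o : Type0). o) Nat) 0 (\(θ : Nat). \(σ : Nat). σ) 1)))))
  ~> refl Nat (succ (succ (succ (succ ((\(η : Nat). \(o : Nat). o) 0 (elimNat (\(θ : Nat). (\(σ : Type0). σ) Nat) 0 (\(α : Nat). \(m : Nat). m) 0))))))
  ~> refl Nat (succ (succ (succ (succ ((\(η : Nat). η) (elimNat (\(o : Nat). (\(θ : Type0). θ) Nat) 0 (\(σ : Nat). \(α : Nat). α) 0))))))
  ~> refl Nat (succ (succ (succ (succ (elimNat (\(η : Nat). (\(o : Type0). o) Nat) 0 (\(θ : Nat). \(σ : Nat). σ) 0)))))
  ~> refl Nat 4
the term's type:
  Eq Nat 4 4


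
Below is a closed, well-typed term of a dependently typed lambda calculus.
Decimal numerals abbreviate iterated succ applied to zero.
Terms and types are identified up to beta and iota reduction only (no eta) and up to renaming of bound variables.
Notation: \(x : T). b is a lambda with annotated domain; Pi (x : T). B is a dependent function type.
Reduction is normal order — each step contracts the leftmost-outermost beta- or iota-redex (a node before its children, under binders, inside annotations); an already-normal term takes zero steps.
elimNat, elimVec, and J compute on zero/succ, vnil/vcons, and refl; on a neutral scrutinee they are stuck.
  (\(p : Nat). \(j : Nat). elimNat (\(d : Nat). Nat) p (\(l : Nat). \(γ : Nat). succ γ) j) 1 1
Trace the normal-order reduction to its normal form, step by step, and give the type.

reduction (normal order):
  (\(p : Nat). \(j : Nat). elimNat (\(d : Nat). Nat) p (\(l : Nat). \(γ : Nat). succ γ) j) 1 1
  ~> (\(p : Nat). elimNat (\(j : Nat). Nat) 1 (\(d : Nat). \(l : Nat). succ l) p) 1
  ~> elimNat (\(p : Nat). Nat) 1 (\(j : Nat). \(d : Nat). succ d) 1
  ~> (\(p : Nat). \(j : Nat). succ j) 0 (elimNat (\(d : Nat). Nat) 1 (\(l : Nat). \(γ : Nat). succ γ) 0)
  ~> (\(p : Nat). succ p) (elimNat (\(j : Nat). Nat) 1 (\(d : Nat). \(l : Nat). succ l) 0)
  ~> succ (elimNat (\(p : Nat). Nat) 1 (\(j : Nat). \(d : Nat). succ d) 0)
  ~> 2
the term's type:
  Nat


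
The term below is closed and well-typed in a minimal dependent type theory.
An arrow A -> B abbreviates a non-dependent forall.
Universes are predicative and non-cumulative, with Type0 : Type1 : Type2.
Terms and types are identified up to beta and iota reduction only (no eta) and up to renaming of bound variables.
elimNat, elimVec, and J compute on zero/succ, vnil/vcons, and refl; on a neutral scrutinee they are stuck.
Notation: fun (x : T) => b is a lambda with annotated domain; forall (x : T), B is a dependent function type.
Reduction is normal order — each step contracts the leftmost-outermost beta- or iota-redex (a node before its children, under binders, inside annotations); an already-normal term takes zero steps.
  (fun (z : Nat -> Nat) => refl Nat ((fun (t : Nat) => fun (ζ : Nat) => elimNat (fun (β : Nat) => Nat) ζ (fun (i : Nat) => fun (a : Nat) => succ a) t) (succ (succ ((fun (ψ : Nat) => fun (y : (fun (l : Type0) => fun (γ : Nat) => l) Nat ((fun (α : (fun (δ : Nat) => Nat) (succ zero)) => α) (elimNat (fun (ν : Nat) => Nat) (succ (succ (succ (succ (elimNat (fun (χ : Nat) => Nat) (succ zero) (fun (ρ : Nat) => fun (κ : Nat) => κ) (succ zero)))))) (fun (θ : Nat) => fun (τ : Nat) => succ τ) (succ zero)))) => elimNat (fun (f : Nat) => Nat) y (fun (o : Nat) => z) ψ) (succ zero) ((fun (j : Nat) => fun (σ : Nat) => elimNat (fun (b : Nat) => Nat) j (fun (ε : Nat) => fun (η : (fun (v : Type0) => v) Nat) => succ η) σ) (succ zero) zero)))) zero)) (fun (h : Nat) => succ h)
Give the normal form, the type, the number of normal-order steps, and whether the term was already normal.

reduced normal form:
  refl Nat (succ (succ (succ (succ zero))))
type:
  Eq Nat (succ (succ (succ (succ zero)))) (succ (succ (succ (succ zero))))
normal-order step count: 25
started in normal form: no
first redex: a beta-redex


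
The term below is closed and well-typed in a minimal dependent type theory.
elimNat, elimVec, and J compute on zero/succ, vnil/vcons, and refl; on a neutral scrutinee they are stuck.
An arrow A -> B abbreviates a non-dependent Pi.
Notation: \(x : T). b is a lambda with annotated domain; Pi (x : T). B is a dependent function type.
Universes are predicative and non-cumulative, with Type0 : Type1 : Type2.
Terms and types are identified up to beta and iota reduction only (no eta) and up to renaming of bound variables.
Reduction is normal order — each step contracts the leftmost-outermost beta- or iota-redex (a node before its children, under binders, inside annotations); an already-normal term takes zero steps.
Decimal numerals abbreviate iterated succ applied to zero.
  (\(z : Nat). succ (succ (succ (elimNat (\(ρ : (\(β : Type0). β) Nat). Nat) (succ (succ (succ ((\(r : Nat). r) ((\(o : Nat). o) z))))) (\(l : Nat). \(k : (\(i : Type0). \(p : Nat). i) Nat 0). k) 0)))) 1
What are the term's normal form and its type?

normal form:
  7
the term's type:
  Nat
observation: reduction starts at a beta-redex, and 4 normal-order steps reach the normal form.


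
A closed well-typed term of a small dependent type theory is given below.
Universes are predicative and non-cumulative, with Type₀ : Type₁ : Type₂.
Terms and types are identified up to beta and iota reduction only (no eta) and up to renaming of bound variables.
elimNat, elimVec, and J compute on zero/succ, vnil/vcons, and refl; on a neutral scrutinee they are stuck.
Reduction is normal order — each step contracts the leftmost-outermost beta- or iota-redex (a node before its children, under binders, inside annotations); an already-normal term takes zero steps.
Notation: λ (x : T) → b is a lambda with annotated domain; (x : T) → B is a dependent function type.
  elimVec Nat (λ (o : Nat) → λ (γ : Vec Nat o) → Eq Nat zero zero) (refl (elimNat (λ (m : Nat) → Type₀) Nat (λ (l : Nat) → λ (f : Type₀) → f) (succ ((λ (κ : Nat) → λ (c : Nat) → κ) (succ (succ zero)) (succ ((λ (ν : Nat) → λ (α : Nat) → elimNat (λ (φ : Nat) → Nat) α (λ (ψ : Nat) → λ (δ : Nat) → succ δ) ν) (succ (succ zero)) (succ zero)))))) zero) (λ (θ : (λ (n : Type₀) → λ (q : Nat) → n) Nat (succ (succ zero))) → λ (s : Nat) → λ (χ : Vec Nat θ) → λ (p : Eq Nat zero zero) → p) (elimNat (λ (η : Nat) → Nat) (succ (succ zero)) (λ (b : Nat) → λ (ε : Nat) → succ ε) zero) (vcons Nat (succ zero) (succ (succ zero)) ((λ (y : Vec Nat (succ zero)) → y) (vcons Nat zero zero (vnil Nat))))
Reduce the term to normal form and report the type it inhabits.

normal form:
  refl Nat zero
inferred type:
  Eq Nat zero zero
observation: reduction starts at an elimVec iota-redex, and 26 normal-order steps reach the normal form.


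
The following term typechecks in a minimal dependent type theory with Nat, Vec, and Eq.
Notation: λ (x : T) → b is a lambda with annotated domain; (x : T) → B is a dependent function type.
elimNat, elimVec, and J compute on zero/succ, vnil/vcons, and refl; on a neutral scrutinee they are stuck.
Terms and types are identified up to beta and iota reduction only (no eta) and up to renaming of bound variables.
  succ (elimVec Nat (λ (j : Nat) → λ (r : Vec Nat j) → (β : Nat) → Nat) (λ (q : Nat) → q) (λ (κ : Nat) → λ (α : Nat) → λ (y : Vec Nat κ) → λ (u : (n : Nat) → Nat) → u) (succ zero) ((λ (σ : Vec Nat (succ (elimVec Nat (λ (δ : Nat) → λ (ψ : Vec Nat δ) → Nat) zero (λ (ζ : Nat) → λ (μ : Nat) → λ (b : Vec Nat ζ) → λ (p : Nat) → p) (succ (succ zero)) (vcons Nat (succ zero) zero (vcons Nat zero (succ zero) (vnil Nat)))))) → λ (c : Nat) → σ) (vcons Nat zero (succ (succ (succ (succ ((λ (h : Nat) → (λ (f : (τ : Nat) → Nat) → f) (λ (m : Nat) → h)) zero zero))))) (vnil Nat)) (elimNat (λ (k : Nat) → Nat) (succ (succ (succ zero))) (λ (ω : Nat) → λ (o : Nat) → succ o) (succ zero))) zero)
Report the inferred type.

inferred type:
  Nat


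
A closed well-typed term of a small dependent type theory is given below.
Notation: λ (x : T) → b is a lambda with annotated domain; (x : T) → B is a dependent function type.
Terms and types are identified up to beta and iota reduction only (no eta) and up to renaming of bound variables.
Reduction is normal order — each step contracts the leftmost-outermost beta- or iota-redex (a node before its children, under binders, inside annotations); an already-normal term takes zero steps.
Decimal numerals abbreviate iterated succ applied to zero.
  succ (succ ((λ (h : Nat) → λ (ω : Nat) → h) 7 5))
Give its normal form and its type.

resulting normal form:
  9
inferred type:
  Nat
observation: the first redex contracted is a beta-redex; the normal form is reached in 2 normal-order steps.


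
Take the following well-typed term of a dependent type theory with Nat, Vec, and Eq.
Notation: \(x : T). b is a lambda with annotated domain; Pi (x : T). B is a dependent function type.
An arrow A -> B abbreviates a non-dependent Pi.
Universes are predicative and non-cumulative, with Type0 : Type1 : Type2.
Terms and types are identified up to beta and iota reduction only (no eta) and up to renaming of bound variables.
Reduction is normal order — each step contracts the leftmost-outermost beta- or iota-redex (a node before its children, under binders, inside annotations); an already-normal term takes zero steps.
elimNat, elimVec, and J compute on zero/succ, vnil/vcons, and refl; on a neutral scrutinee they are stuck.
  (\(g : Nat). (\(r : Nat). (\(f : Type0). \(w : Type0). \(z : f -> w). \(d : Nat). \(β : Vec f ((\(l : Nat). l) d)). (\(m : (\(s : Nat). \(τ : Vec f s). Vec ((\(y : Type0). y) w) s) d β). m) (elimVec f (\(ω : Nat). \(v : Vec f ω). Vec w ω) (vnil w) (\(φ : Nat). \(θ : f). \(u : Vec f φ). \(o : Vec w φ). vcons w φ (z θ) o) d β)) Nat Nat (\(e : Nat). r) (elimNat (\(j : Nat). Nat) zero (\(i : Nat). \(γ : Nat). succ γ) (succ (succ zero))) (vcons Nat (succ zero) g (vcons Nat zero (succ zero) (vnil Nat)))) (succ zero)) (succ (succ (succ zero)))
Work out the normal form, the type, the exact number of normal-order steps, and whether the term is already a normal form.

resulting normal form:
  vcons Nat (succ zero) (succ zero) (vcons Nat zero (succ zero) (vnil Nat))
inferred type:
  Vec Nat (succ (succ zero))
steps to reach normal form (normal order): 21
started in normal form: no
first redex: a beta-redex


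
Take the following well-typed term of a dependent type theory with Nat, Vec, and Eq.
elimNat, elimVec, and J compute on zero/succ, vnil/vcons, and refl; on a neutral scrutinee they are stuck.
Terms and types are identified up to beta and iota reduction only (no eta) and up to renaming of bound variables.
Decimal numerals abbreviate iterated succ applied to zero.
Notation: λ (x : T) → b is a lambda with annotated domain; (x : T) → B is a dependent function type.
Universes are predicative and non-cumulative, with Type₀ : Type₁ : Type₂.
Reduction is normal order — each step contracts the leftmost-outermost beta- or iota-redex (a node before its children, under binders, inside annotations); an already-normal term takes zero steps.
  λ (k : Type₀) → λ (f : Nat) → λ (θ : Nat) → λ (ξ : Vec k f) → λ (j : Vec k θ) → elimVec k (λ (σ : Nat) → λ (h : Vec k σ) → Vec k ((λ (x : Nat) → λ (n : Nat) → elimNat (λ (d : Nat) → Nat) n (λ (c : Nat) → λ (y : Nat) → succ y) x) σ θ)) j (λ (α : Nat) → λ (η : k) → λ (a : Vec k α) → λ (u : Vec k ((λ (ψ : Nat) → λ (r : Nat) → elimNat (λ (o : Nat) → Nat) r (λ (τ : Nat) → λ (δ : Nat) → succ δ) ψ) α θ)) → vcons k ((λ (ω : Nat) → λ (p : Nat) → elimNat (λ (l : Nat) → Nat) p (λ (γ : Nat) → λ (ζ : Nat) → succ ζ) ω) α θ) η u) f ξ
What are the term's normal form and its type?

normal form:
  λ (k : Type₀) → λ (f : Nat) → λ (θ : Nat) → λ (ξ : Vec k f) → λ (j : Vec k θ) → elimVec k (λ (σ : Nat) → λ (h : Vec k σ) → Vec k (elimNat (λ (x : Nat) → Nat) θ (λ (n : Nat) → λ (d : Nat) → succ d) σ)) j (λ (c : Nat) → λ (y : k) → λ (α : Vec k c) → λ (η : Vec k (elimNat (λ (a : Nat) → Nat) θ (λ (u : Nat) → λ (ψ : Nat) → succ ψ) c)) → vcons k (elimNat (λ (r : Nat) → Nat) θ (λ (o : Nat) → λ (τ : Nat) → succ τ) c) y η) f ξ
the term's type:
  (k : Type₀) → (f : Nat) → (θ : Nat) → (ξ : Vec k f) → (j : Vec k θ) → Vec k (elimNat (λ (σ : Nat) → Nat) θ (λ (h : Nat) → λ (x : Nat) → succ x) f)
observation: 6 normal-order steps normalize the term, beginning with a beta-redex.


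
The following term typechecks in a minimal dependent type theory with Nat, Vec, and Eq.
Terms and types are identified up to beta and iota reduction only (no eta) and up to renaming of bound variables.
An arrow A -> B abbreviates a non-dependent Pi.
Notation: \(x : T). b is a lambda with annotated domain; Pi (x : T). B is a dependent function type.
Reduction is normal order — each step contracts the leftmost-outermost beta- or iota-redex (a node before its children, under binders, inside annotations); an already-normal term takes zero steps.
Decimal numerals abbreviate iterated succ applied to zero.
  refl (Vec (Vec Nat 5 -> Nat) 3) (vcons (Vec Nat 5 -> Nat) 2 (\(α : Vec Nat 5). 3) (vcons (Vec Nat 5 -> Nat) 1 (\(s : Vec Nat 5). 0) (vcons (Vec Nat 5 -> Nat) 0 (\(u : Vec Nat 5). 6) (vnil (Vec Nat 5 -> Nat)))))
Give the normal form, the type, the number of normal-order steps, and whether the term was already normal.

normal form:
  refl (Vec (Vec Nat 5 -> Nat) 3) (vcons (Vec Nat 5 -> Nat) 2 (\(α : Vec Nat 5). 3) (vcons (Vec Nat 5 -> Nat) 1 (\(s : Vec Nat 5). 0) (vcons (Vec Nat 5 -> Nat) 0 (\(u : Vec Nat 5). 6) (vnil (Vec Nat 5 -> Nat)))))
the term's type:
  Eq (Vec (Vec Nat 5 -> Nat) 3) (vcons (Vec Nat 5 -> Nat) 2 (\(α : Vec Nat 5). 3) (vcons (Vec Nat 5 -> Nat) 1 (\(s : Vec Nat 5). 0) (vcons (Vec Nat 5 -> Nat) 0 (\(u : Vec Nat 5). 6) (vnil (Vec Nat 5 -> Nat))))) (vcons (Vec Nat 5 -> Nat) 2 (\(θ : Vec Nat 5). 3) (vcons (Vec Nat 5 -> Nat) 1 (\(d : Vec Nat 5). 0) (vcons (Vec Nat 5 -> Nat) 0 (\(q : Vec Nat 5). 6) (vnil (Vec Nat 5 -> Nat)))))
steps to reach normal form (normal order): 0
term was already normal: yes


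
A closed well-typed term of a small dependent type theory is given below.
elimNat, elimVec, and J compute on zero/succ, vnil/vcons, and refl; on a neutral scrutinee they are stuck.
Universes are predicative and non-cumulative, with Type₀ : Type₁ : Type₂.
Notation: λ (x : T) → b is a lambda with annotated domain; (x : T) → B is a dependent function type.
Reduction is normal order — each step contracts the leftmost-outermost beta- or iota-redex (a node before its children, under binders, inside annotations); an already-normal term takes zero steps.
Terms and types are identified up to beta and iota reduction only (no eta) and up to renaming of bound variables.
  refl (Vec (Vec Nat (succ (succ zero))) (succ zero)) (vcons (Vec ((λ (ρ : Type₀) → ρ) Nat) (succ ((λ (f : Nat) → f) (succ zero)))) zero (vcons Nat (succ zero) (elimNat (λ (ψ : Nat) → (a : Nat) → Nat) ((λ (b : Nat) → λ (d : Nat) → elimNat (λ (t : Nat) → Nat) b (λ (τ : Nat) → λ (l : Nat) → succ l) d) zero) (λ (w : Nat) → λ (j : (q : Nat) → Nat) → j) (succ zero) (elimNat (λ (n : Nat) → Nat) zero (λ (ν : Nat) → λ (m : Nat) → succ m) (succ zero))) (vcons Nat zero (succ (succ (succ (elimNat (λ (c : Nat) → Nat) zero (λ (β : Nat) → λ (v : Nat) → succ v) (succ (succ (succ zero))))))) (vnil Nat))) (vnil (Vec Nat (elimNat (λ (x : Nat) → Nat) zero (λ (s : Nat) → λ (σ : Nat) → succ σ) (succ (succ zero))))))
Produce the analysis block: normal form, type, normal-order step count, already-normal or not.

resulting normal form:
  refl (Vec (Vec Nat (succ (succ zero))) (succ zero)) (vcons (Vec Nat (succ (succ zero))) zero (vcons Nat (succ zero) (succ zero) (vcons Nat zero (succ (succ (succ (succ (succ (succ zero)))))) (vnil Nat))) (vnil (Vec Nat (succ (succ zero)))))
the term's type:
  Eq (Vec (Vec Nat (succ (succ zero))) (succ zero)) (vcons (Vec Nat (succ (succ zero))) zero (vcons Nat (succ zero) (succ zero) (vcons Nat zero (succ (succ (succ (succ (succ (succ zero)))))) (vnil Nat))) (vnil (Vec Nat (succ (succ zero))))) (vcons (Vec Nat (succ (succ zero))) zero (vcons Nat (succ zero) (succ zero) (vcons Nat zero (succ (succ (succ (succ (succ (succ zero)))))) (vnil Nat))) (vnil (Vec Nat (succ (succ zero)))))
steps to reach normal form (normal order): 33
started in normal form: no
first contracted redex: a beta-redex


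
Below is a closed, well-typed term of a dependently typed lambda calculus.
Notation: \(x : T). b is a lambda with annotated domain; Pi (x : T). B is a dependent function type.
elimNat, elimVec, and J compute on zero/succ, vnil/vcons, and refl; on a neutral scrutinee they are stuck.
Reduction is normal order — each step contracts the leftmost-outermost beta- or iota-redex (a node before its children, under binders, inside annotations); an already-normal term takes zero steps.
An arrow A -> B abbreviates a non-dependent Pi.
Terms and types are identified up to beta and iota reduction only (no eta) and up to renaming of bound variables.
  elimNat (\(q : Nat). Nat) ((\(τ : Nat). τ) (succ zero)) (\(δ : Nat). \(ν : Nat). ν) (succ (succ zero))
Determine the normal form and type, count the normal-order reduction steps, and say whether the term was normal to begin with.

normal form:
  succ zero
inferred type:
  Nat
steps to reach normal form (normal order): 8
already normal: no
first contracted redex: an elimNat iota-redex


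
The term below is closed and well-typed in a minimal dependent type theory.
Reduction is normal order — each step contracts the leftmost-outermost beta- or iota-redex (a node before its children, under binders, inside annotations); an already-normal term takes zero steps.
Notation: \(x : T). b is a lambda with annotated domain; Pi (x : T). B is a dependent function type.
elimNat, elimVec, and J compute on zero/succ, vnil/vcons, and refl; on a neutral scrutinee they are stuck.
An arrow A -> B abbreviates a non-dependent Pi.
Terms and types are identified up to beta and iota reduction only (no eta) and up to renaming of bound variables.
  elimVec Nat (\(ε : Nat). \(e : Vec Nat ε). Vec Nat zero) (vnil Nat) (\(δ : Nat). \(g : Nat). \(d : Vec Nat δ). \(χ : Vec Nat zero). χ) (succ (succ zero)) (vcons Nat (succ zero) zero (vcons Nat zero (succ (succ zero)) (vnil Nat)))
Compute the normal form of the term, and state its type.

resulting normal form:
  vnil Nat
inferred type:
  Vec Nat zero
observation: 11 normal-order steps normalize the term, beginning with an elimVec iota-redex.


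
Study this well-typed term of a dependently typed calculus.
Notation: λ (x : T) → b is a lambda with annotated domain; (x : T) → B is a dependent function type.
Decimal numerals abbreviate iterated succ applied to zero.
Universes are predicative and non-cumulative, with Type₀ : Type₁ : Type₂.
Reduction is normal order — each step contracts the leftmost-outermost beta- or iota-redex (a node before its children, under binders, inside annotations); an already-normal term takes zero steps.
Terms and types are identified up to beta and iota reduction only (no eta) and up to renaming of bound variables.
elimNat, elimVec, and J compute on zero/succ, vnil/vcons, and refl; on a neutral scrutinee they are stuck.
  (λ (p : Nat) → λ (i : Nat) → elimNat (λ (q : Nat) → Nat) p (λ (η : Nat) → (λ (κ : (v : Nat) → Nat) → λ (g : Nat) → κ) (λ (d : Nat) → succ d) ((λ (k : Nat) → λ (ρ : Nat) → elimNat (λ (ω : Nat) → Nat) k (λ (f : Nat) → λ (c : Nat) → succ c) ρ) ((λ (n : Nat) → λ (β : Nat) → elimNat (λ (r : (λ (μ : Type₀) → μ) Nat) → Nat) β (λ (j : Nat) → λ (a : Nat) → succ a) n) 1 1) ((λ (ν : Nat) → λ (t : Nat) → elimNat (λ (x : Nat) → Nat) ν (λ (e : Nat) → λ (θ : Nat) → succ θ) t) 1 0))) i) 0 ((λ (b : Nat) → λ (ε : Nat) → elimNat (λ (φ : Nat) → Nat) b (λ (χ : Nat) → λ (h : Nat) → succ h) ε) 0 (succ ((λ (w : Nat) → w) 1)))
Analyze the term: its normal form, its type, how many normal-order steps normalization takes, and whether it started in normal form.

resulting normal form:
  2
inferred type:
  Nat
reduction steps (normal order): 21
already normal: no
first contracted redex: a beta-redex


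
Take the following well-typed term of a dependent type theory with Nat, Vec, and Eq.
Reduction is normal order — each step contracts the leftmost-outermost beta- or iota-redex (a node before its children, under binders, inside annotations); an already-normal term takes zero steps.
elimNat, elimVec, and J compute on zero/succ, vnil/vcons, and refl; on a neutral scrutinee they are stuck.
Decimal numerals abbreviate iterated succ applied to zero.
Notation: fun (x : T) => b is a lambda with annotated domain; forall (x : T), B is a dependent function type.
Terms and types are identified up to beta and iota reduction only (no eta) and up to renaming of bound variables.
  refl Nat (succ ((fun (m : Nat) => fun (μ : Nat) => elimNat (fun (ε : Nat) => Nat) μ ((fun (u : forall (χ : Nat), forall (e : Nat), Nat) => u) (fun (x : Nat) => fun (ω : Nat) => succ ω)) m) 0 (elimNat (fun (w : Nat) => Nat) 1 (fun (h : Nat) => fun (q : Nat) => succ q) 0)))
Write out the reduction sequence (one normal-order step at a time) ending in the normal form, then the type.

normal-order reduction sequence:
  refl Nat (succ ((fun (m : Nat) => fun (μ : Nat) => elimNat (fun (ε : Nat) => Nat) μ ((fun (u : forall (χ : Nat), forall (e : Nat), Nat) => u) (fun (x : Nat) => fun (ω : Nat) => succ ω)) m) 0 (elimNat (fun (w : Nat) => Nat) 1 (fun (h : Nat) => fun (q : Nat) => succ q) 0)))
  ~> refl Nat (succ ((fun (m : Nat) => elimNat (fun (μ : Nat) => Nat) m ((fun (ε : forall (u : Nat), forall (χ : Nat), Nat) => ε) (fun (e : Nat) => fun (x : Nat) => succ x)) 0) (elimNat (fun (ω : Nat) => Nat) 1 (fun (w : Nat) => fun (h : Nat) => succ h) 0)))
  ~> refl Nat (succ (elimNat (fun (m : Nat) => Nat) (elimNat (fun (μ : Nat) => Nat) 1 (fun (ε : Nat) => fun (u : Nat) => succ u) 0) ((fun (χ : forall (e : Nat), forall (x : Nat), Nat) => χ) (fun (ω : Nat) => fun (w : Nat) => succ w)) 0))
  ~> refl Nat (succ (elimNat (fun (m : Nat) => Nat) 1 (fun (μ : Nat) => fun (ε : Nat) => succ ε) 0))
  ~> refl Nat 2
type:
  Eq Nat 2 2


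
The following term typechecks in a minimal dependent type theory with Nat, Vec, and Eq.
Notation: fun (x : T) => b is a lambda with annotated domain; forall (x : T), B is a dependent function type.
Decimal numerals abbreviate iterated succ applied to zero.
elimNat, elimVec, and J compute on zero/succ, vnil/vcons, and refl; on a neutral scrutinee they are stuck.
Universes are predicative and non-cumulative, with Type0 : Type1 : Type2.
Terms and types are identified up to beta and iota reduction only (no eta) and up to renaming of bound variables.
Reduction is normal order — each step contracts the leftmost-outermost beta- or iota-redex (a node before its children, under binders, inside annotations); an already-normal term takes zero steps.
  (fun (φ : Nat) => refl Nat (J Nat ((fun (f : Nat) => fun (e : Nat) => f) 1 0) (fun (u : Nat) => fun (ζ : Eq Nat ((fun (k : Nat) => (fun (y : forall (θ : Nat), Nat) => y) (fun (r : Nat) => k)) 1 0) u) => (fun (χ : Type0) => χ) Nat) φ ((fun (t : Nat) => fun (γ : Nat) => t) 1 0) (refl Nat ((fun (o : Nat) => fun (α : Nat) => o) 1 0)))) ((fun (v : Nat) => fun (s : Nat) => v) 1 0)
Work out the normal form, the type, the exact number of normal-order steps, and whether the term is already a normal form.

resulting normal form:
  refl Nat 1
inferred type:
  Eq Nat 1 1
normal-order step count: 4
started in normal form: no
first contracted redex: a beta-redex


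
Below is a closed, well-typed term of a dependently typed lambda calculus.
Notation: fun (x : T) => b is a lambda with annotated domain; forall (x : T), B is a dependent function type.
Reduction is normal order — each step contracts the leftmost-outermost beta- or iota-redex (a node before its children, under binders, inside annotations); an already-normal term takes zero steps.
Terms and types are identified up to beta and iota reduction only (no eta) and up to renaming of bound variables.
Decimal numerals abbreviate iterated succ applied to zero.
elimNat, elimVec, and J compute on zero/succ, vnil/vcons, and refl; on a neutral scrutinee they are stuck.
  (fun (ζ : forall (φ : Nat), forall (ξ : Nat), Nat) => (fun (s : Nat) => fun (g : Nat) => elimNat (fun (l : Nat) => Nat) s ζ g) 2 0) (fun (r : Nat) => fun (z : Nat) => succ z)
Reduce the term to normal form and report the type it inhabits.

resulting normal form:
  2
the term's type:
  Nat


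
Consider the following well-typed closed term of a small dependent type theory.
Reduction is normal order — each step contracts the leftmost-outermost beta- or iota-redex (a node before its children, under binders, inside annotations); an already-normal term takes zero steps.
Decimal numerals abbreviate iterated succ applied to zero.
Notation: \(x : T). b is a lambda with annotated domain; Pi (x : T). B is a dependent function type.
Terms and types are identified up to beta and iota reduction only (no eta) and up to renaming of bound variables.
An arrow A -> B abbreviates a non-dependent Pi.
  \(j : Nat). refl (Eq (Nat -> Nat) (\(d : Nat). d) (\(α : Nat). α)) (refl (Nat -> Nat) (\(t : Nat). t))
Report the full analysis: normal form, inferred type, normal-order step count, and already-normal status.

resulting normal form:
  \(j : Nat). refl (Eq (Nat -> Nat) (\(d : Nat). d) (\(α : Nat). α)) (refl (Nat -> Nat) (\(t : Nat). t))
type:
  Nat -> Eq (Eq (Nat -> Nat) (\(j : Nat). j) (\(d : Nat). d)) (refl (Nat -> Nat) (\(α : Nat). α)) (refl (Nat -> Nat) (\(t : Nat). t))
normal-order step count: 0
already normal: yes


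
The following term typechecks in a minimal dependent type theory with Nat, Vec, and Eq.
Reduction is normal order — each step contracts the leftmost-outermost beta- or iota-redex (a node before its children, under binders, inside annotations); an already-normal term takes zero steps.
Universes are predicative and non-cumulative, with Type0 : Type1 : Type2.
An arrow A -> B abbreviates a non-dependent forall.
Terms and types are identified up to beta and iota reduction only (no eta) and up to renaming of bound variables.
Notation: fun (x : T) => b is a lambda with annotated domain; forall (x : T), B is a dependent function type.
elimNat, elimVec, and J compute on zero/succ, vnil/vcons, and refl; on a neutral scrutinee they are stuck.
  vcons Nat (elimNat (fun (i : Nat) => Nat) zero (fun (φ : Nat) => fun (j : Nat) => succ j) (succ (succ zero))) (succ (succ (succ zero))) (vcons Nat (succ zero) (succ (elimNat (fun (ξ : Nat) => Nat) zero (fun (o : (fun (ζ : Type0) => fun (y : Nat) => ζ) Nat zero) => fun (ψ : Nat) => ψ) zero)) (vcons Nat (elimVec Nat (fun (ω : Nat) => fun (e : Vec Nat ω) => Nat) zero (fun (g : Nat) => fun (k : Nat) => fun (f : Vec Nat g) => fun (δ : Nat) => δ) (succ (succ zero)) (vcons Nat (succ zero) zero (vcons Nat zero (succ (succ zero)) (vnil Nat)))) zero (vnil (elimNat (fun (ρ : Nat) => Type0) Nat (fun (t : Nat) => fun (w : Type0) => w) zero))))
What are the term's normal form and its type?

normal form:
  vcons Nat (succ (succ zero)) (succ (succ (succ zero))) (vcons Nat (succ zero) (succ zero) (vcons Nat zero zero (vnil Nat)))
inferred type:
  Vec Nat (succ (succ (succ zero)))


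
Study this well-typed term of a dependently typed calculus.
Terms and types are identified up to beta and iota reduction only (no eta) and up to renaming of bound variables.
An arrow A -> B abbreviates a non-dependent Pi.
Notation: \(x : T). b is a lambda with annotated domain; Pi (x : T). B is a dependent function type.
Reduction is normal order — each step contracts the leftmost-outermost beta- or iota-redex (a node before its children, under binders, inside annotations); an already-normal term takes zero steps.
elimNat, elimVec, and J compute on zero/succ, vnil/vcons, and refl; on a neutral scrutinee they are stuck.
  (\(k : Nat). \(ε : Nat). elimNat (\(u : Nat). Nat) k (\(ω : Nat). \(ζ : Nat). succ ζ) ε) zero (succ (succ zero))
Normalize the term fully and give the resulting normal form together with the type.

normal form:
  succ (succ zero)
the term's type:
  Nat
observation: reduction starts at a beta-redex, and 9 normal-order steps reach the normal form.


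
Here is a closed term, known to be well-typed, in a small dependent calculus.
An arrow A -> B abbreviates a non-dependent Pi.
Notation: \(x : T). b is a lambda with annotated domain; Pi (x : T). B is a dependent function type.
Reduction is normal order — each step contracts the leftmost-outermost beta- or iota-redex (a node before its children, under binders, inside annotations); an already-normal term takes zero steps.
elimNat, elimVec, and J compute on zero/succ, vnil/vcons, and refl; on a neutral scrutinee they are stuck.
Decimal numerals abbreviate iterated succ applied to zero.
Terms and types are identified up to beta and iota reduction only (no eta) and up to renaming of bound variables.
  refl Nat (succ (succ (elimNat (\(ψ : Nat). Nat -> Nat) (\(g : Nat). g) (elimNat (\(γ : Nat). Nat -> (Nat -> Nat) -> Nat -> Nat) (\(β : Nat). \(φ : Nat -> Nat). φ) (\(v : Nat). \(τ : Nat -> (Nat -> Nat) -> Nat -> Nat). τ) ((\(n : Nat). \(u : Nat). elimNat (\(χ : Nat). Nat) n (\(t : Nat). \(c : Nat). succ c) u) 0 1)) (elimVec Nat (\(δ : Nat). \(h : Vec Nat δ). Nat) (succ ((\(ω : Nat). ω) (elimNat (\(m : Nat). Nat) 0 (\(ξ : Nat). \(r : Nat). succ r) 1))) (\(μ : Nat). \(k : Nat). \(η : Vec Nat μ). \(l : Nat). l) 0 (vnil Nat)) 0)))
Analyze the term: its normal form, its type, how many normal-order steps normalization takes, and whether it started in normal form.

reduced normal form:
  refl Nat 2
inferred type:
  Eq Nat 2 2
steps to reach normal form (normal order): 24
term was already normal: no
first contracted redex: a beta-redex


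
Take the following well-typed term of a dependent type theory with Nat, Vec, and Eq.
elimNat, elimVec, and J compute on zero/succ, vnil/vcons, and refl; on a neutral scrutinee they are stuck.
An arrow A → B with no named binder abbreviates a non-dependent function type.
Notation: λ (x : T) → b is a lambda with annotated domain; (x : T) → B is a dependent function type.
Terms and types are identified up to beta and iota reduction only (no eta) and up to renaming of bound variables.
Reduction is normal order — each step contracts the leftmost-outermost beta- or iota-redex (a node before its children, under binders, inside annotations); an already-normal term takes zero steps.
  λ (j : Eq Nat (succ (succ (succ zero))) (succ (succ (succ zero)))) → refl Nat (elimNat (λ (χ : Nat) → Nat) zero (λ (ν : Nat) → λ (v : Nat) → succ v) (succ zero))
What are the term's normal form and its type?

resulting normal form:
  λ (j : Eq Nat (succ (succ (succ zero))) (succ (succ (succ zero)))) → refl Nat (succ zero)
the term's type:
  Eq Nat (succ (succ (succ zero))) (succ (succ (succ zero))) → Eq Nat (succ zero) (succ zero)
observation: the first redex contracted is an elimNat iota-redex; the normal form is reached in 4 normal-order steps.


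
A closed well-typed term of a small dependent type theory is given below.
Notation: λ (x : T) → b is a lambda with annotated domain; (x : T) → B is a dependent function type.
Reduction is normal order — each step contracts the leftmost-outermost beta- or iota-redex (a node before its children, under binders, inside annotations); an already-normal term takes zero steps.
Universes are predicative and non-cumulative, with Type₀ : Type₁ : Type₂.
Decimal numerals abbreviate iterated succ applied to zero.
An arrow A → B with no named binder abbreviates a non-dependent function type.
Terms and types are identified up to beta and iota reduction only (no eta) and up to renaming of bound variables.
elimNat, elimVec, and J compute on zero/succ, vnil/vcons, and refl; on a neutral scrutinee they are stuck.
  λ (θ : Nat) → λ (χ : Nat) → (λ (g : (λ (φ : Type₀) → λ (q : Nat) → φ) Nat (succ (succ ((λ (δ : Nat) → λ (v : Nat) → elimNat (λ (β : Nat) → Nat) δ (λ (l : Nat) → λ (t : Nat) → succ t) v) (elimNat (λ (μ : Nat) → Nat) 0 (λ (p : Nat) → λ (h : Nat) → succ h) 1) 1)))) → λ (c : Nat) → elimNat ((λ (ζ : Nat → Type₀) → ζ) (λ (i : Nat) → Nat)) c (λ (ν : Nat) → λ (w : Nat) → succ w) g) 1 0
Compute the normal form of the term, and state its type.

reduced normal form:
  λ (θ : Nat) → λ (χ : Nat) → 1
inferred type:
  Nat → Nat → Nat
observation: reduction starts at a beta-redex, and 6 normal-order steps reach the normal form.


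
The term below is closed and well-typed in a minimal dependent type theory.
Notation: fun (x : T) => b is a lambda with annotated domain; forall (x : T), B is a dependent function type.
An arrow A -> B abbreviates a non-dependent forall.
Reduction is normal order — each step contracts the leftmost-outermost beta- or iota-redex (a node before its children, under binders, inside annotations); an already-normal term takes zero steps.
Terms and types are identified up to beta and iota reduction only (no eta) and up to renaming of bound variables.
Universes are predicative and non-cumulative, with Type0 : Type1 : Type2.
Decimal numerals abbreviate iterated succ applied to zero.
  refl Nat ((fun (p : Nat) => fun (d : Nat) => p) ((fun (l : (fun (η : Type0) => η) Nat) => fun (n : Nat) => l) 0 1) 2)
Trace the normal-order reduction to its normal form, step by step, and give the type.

reduction (normal order):
  refl Nat ((fun (p : Nat) => fun (d : Nat) => p) ((fun (l : (fun (η : Type0) => η) Nat) => fun (n : Nat) => l) 0 1) 2)
  ~> refl Nat ((fun (p : Nat) => (fun (d : (fun (l : Type0) => l) Nat) => fun (η : Nat) => d) 0 1) 2)
  ~> refl Nat ((fun (p : (fun (d : Type0) => d) Nat) => fun (l : Nat) => p) 0 1)
  ~> refl Nat ((fun (p : Nat) => 0) 1)
  ~> refl Nat 0
inferred type:
  Eq Nat 0 0
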